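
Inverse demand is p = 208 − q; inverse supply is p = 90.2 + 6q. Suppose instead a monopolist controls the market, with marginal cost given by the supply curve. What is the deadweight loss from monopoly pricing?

15.49

Competitive equilibrium: 208 − q = 90.2 + 6q → q* = 16.8286, p* = 191.1714.
Marginal revenue: MR = 208 − 2q. Set MR = MC: 208 − 2q = 90.2 + 6q → q_m = 14.725.
Price p_m = 208 − 1·14.725 = 193.275; MC(q_m) = 90.2 + 6·14.725 = 178.55.
Competitive q* = 16.8286, so Δq = 2.1036; wedge = 193.275 − 178.55 = 14.725.
Welfare loss = ½ × 2.1036 × 14.725 = 15.49.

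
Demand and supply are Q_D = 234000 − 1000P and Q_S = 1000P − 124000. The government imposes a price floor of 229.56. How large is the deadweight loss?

In inverse form: demand P = 234 − 0.001Q, supply P = 124 + 0.001Q.
Competitive equilibrium: 234 − 0.001Q = 124 + 0.001Q → Q* = 55000, P* = 179.
At the floor P = 229.56, quantity demanded = (234 − 229.56)/0.001 = 4440.
Sellers' marginal cost at Q' = 4440: 124 + 0.001·4440 = 128.44.
ΔQ = 55000 − 4440 = 50560; wedge = 229.56 − 128.44 = 101.12.
The triangle = ½ × 50560 × 101.12 = 2556313.60.

2556313.60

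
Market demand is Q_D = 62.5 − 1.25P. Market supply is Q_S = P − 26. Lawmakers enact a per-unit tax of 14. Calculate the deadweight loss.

54.44

In inverse form: demand P = 50 − 0.8Q, supply P = 26 + Q.
Competitive equilibrium: 50 − 0.8Q = 26 + Q → Q* = 13.3333, P* = 39.3333.
With the tax, the buyer price exceeds the seller price by 14: (50 − 0.8Q) − (26 + Q) = 14 → Q' = 5.5556.
ΔQ = 13.3333 − 5.5556 = 7.7777; the wedge equals the tax, 14.
Welfare loss = ½ × 7.7777 × 14 = 54.44.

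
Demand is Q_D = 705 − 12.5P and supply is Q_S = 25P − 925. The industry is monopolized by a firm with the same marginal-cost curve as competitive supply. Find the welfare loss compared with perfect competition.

250.91

In inverse form: demand P = 56.4 − 0.08Q, supply P = 37 + 0.04Q.
Competitive equilibrium: 56.4 − 0.08Q = 37 + 0.04Q → Q* = 161.6667, P* = 43.4667.
Marginal revenue: MR = 56.4 − 0.16Q. Set MR = MC: 56.4 − 0.16Q = 37 + 0.04Q → Q_m = 97.
Price P_m = 56.4 − 0.08·97 = 48.64; MC(Q_m) = 37 + 0.04·97 = 40.88.
Competitive Q* = 161.6667, so ΔQ = 64.6667; wedge = 48.64 − 40.88 = 7.76.
Deadweight loss = ½ × 64.6667 × 7.76 = 250.91.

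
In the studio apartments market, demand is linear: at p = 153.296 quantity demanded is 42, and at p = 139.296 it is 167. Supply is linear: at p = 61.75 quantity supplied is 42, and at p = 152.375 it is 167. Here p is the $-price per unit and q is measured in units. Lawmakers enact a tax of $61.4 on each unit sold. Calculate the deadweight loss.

$2252.07

Demand slope = (139.296 − 153.296)/(167 − 42) = −0.112, so p = 158 − 0.112q.
Supply slope = (152.375 − 61.75)/(167 − 42) = 0.725, so p = 31.3 + 0.725q.
Competitive equilibrium: 158 − 0.112q = 31.3 + 0.725q → q* = 151.374, p* = 141.0461.
With the tax, the buyer price exceeds the seller price by 61.4: (158 − 0.112q) − (31.3 + 0.725q) = 61.4 → q' = 78.0167.
Δq = 151.374 − 78.0167 = 73.3573; the wedge equals the tax, 61.4.
The triangle = ½ × 73.3573 × 61.4 = $2252.07.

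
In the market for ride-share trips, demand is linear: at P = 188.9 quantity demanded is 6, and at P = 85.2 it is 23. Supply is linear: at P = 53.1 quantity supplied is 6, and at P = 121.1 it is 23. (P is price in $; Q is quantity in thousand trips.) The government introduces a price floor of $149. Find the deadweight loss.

$240.75 thousand

Demand slope = (85.2 − 188.9)/(23 − 6) = −6.1, so P = 225.5 − 6.1Q.
Supply slope = (121.1 − 53.1)/(23 − 6) = 4, so P = 29.1 + 4Q.
Competitive equilibrium: 225.5 − 6.1Q = 29.1 + 4Q → Q* = 19.4455, P* = 106.8822.
At the floor P = 149, quantity demanded = (225.5 − 149)/6.1 = 12.541.
Sellers' marginal cost at Q' = 12.541: 29.1 + 4·12.541 = 79.264.
ΔQ = 19.4455 − 12.541 = 6.9045; wedge = 149 − 79.264 = 69.736.
The triangle = ½ × 6.9045 × 69.736 = $240.75 thousand.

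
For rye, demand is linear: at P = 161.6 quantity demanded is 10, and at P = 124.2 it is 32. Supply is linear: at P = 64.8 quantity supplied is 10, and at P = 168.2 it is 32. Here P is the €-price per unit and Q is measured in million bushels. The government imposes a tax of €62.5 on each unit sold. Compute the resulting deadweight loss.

€305.18 million

Demand slope = (124.2 − 161.6)/(32 − 10) = −1.7, so P = 178.6 − 1.7Q.
Supply slope = (168.2 − 64.8)/(32 − 10) = 4.7, so P = 17.8 + 4.7Q.
Competitive equilibrium: 178.6 − 1.7Q = 17.8 + 4.7Q → Q* = 25.125, P* = 135.8875.
With the tax, the buyer price exceeds the seller price by 62.5: (178.6 − 1.7Q) − (17.8 + 4.7Q) = 62.5 → Q' = 15.3594.
ΔQ = 25.125 − 15.3594 = 9.7656; the wedge equals the tax, 62.5.
Deadweight loss = ½ × 9.7656 × 62.5 = €305.18 million.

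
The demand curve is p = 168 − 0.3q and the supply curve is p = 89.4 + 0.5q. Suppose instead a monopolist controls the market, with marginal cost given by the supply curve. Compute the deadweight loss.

Competitive equilibrium: 168 − 0.3q = 89.4 + 0.5q → q* = 98.25, p* = 138.525.
Marginal revenue: MR = 168 − 0.6q. Set MR = MC: 168 − 0.6q = 89.4 + 0.5q → q_m = 71.4545.
Price p_m = 168 − 0.3·71.4545 = 146.5637; MC(q_m) = 89.4 + 0.5·71.4545 = 125.1273.
Competitive q* = 98.25, so Δq = 26.7955; wedge = 146.5637 − 125.1273 = 21.4364.
Deadweight loss = ½ × 26.7955 × 21.4364 = 287.20.

287.20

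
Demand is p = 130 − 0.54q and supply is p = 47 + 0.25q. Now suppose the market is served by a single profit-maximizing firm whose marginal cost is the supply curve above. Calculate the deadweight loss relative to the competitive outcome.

Competitive equilibrium: 130 − 0.54q = 47 + 0.25q → q* = 105.0633, p* = 73.2658.
Marginal revenue: MR = 130 − 1.08q. Set MR = MC: 130 − 1.08q = 47 + 0.25q → q_m = 62.406.
Price p_m = 130 − 0.54·62.406 = 96.3008; MC(q_m) = 47 + 0.25·62.406 = 62.6015.
Competitive q* = 105.0633, so Δq = 42.6573; wedge = 96.3008 − 62.6015 = 33.6993.
Deadweight loss = ½ × 42.6573 × 33.6993 = 718.76.

718.76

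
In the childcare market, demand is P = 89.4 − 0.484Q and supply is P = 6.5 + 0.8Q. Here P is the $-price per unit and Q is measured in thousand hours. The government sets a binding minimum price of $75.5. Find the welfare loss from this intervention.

Competitive equilibrium: 89.4 − 0.484Q = 6.5 + 0.8Q → Q* = 64.5639, P* = 58.1511.
At the floor P = 75.5, quantity demanded = (89.4 − 75.5)/0.484 = 28.719.
Sellers' marginal cost at Q' = 28.719: 6.5 + 0.8·28.719 = 29.4752.
ΔQ = 64.5639 − 28.719 = 35.8449; wedge = 75.5 − 29.4752 = 46.0248.
The triangle = ½ × 35.8449 × 46.0248 = $824.88 thousand.

$824.88 thousand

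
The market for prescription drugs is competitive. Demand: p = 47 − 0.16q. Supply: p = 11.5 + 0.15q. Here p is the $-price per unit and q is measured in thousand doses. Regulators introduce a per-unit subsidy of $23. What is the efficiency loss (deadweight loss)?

$853.23 thousand

Competitive equilibrium: 47 − 0.16q = 11.5 + 0.15q → q* = 114.5161, p* = 28.6774.
The subsidy lowers effective supply by 23: p = 0.15q − 11.5.
New quantity: 47 − 0.16q = 0.15q − 11.5 → q' = 188.7097.
Overproduction Δq = 188.7097 − 114.5161 = 74.1936; wedge = subsidy = 23.
DWL = ½ × 74.1936 × 23 = $853.23 thousand.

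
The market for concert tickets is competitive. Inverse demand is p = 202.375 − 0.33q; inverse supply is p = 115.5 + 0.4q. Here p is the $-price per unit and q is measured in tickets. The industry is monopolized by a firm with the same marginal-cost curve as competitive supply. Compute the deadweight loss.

$501.02

Competitive equilibrium: 202.375 − 0.33q = 115.5 + 0.4q → q* = 119.0068, p* = 163.1027.
Marginal revenue: MR = 202.375 − 0.66q. Set MR = MC: 202.375 − 0.66q = 115.5 + 0.4q → q_m = 81.9575.
Price p_m = 202.375 − 0.33·81.9575 = 175.329; MC(q_m) = 115.5 + 0.4·81.9575 = 148.283.
Competitive q* = 119.0068, so Δq = 37.0493; wedge = 175.329 − 148.283 = 27.046.
Deadweight loss = ½ × 37.0493 × 27.046 = $501.02.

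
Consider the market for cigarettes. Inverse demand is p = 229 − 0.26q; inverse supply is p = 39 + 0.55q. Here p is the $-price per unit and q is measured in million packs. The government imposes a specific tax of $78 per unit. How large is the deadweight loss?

$3755.56 million

Competitive equilibrium: 229 − 0.26q = 39 + 0.55q → q* = 234.5679, p* = 168.0123.
With the tax, the buyer price exceeds the seller price by 78: (229 − 0.26q) − (39 + 0.55q) = 78 → q' = 138.2716.
Δq = 234.5679 − 138.2716 = 96.2963; the wedge equals the tax, 78.
Deadweight loss = ½ × 96.2963 × 78 = $3755.56 million.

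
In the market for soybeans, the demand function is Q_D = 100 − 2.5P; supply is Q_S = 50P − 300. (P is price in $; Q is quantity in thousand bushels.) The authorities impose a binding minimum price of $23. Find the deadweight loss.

In inverse form: demand P = 40 − 0.4Q, supply P = 6 + 0.02Q.
Competitive equilibrium: 40 − 0.4Q = 6 + 0.02Q → Q* = 80.9524, P* = 7.619.
At the floor P = 23, quantity demanded = (40 − 23)/0.4 = 42.5.
Sellers' marginal cost at Q' = 42.5: 6 + 0.02·42.5 = 6.85.
ΔQ = 80.9524 − 42.5 = 38.4524; wedge = 23 − 6.85 = 16.15.
Welfare loss = ½ × 38.4524 × 16.15 = $310.50 thousand.

$310.50 thousand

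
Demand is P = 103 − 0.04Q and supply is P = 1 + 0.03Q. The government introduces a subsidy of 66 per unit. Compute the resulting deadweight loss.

Competitive equilibrium: 103 − 0.04Q = 1 + 0.03Q → Q* = 1457.14286, P* = 44.71429.
The subsidy lowers effective supply by 66: P = 0.03Q − 65.
New quantity: 103 − 0.04Q = 0.03Q − 65 → Q' = 2400.
Overproduction ΔQ = 2400 − 1457.14286 = 942.85714; wedge = subsidy = 66.
The triangle = ½ × 942.85714 × 66 = 31114.29.

31114.29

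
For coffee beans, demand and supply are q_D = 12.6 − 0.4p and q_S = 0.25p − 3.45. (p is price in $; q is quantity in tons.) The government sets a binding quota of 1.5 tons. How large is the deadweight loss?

In inverse form: demand p = 31.5 − 2.5q, supply p = 13.8 + 4q.
Competitive equilibrium: 31.5 − 2.5q = 13.8 + 4q → q* = 2.7231, p* = 24.6923.
At q = 1.5: demand price = 31.5 − 2.5·1.5 = 27.75; supply price = 13.8 + 4·1.5 = 19.8.
Δq = 2.7231 − 1.5 = 1.2231; wedge = 27.75 − 19.8 = 7.95.
Deadweight loss = ½ × 1.2231 × 7.95 = $4.86.

$4.86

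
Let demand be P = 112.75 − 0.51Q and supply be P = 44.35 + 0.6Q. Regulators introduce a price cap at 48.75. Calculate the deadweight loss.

Competitive equilibrium: 112.75 − 0.51Q = 44.35 + 0.6Q → Q* = 61.6216, P* = 81.323.
At the ceiling P = 48.75, quantity supplied = (48.75 − 44.35)/0.6 = 7.3333.
Willingness to pay at Q' = 7.3333: 112.75 − 0.51·7.3333 = 109.01.
ΔQ = 61.6216 − 7.3333 = 54.2883; wedge = 109.01 − 48.75 = 60.26.
DWL = ½ × 54.2883 × 60.26 = 1635.71.

1635.71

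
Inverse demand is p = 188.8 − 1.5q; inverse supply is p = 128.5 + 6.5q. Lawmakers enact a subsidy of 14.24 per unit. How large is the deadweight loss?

Competitive equilibrium: 188.8 − 1.5q = 128.5 + 6.5q → q* = 7.5375, p* = 177.4938.
The subsidy lowers effective supply by 14.24: p = 114.26 + 6.5q.
New quantity: 188.8 − 1.5q = 114.26 + 6.5q → q' = 9.3175.
Overproduction Δq = 9.3175 − 7.5375 = 1.78; wedge = subsidy = 14.24.
DWL = ½ × 1.78 × 14.24 = 12.67.

12.67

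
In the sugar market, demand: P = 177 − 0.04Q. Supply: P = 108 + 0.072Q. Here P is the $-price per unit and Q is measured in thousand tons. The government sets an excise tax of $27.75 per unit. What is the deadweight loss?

Competitive equilibrium: 177 − 0.04Q = 108 + 0.072Q → Q* = 616.0714, P* = 152.3571.
With the tax, the buyer price exceeds the seller price by 27.75: (177 − 0.04Q) − (108 + 0.072Q) = 27.75 → Q' = 368.3036.
ΔQ = 616.0714 − 368.3036 = 247.7678; the wedge equals the tax, 27.75.
The triangle = ½ × 247.7678 × 27.75 = $3437.78 thousand.

$3437.78 thousand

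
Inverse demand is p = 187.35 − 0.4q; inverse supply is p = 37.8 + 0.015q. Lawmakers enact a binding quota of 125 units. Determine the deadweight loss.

Competitive equilibrium: 187.35 − 0.4q = 37.8 + 0.015q → q* = 360.3614, p* = 43.2054.
At q = 125: demand price = 187.35 − 0.4·125 = 137.35; supply price = 37.8 + 0.015·125 = 39.675.
Δq = 360.3614 − 125 = 235.3614; wedge = 137.35 − 39.675 = 97.675.
The triangle = ½ × 235.3614 × 97.675 = 11494.46.

11494.46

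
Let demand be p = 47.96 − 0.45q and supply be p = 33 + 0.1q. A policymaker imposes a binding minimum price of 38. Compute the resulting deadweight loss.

7.06

Competitive equilibrium: 47.96 − 0.45q = 33 + 0.1q → q* = 27.2, p* = 35.72.
At the floor p = 38, quantity demanded = (47.96 − 38)/0.45 = 22.1333.
Sellers' marginal cost at q' = 22.1333: 33 + 0.1·22.1333 = 35.2133.
Δq = 27.2 − 22.1333 = 5.0667; wedge = 38 − 35.2133 = 2.7867.
The triangle = ½ × 5.0667 × 2.7867 = 7.06.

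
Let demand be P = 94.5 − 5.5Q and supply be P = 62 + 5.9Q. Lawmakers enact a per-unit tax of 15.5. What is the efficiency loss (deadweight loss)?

Competitive equilibrium: 94.5 − 5.5Q = 62 + 5.9Q → Q* = 2.8509, P* = 78.8202.
With the tax, the buyer price exceeds the seller price by 15.5: (94.5 − 5.5Q) − (62 + 5.9Q) = 15.5 → Q' = 1.4912.
ΔQ = 2.8509 − 1.4912 = 1.3597; the wedge equals the tax, 15.5.
Welfare loss = ½ × 1.3597 × 15.5 = 10.54.

10.54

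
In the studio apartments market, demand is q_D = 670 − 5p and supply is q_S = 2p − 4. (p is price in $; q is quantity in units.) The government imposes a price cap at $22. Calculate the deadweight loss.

$7725.71

In inverse form: demand p = 134 − 0.2q, supply p = 2 + 0.5q.
Competitive equilibrium: 134 − 0.2q = 2 + 0.5q → q* = 188.5714, p* = 96.2857.
At the ceiling p = 22, quantity supplied = (22 − 2)/0.5 = 40.
Willingness to pay at q' = 40: 134 − 0.2·40 = 126.
Δq = 188.5714 − 40 = 148.5714; wedge = 126 − 22 = 104.
Deadweight loss = ½ × 148.5714 × 104 = $7725.71.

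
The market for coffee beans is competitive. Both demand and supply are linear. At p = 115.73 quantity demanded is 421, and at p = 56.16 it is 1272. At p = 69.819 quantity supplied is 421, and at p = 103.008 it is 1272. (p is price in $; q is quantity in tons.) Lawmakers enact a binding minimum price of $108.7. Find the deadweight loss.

$5607.80

Demand slope = (56.16 − 115.73)/(1272 − 421) = −0.07, so p = 145.2 − 0.07q.
Supply slope = (103.008 − 69.819)/(1272 − 421) = 0.039, so p = 53.4 + 0.039q.
Competitive equilibrium: 145.2 − 0.07q = 53.4 + 0.039q → q* = 842.20183, p* = 86.24587.
At the floor p = 108.7, quantity demanded = (145.2 − 108.7)/0.07 = 521.42857.
Sellers' marginal cost at q' = 521.42857: 53.4 + 0.039·521.42857 = 73.73571.
Δq = 842.20183 − 521.42857 = 320.77326; wedge = 108.7 − 73.73571 = 34.96429.
Welfare loss = ½ × 320.77326 × 34.96429 = $5607.80.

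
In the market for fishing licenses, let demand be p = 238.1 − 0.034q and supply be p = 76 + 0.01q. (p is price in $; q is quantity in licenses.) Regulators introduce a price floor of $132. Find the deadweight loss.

Competitive equilibrium: 238.1 − 0.034q = 76 + 0.01q → q* = 3684.09091, p* = 112.84091.
At the floor p = 132, quantity demanded = (238.1 − 132)/0.034 = 3120.58824.
Sellers' marginal cost at q' = 3120.58824: 76 + 0.01·3120.58824 = 107.20588.
Δq = 3684.09091 − 3120.58824 = 563.50267; wedge = 132 − 107.20588 = 24.79412.
Welfare loss = ½ × 563.50267 × 24.79412 = $6985.78.

$6985.78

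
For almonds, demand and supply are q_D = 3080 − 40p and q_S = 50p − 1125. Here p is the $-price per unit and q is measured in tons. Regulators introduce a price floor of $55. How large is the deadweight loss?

In inverse form: demand p = 77 − 0.025q, supply p = 22.5 + 0.02q.
Competitive equilibrium: 77 − 0.025q = 22.5 + 0.02q → q* = 1211.1111, p* = 46.7222.
At the floor p = 55, quantity demanded = (77 − 55)/0.025 = 880.
Sellers' marginal cost at q' = 880: 22.5 + 0.02·880 = 40.1.
Δq = 1211.1111 − 880 = 331.1111; wedge = 55 − 40.1 = 14.9.
Deadweight loss = ½ × 331.1111 × 14.9 = $2466.78.

$2466.78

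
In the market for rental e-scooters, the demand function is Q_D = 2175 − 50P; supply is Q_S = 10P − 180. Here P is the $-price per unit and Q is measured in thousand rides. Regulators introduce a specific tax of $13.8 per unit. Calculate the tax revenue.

$1345.50 thousand

In inverse form: demand P = 43.5 − 0.02Q, supply P = 18 + 0.1Q.
Competitive equilibrium: 43.5 − 0.02Q = 18 + 0.1Q → Q* = 212.5, P* = 39.25.
With the tax, the buyer price exceeds the seller price by 13.8: (43.5 − 0.02Q) − (18 + 0.1Q) = 13.8 → Q' = 97.5.
Tax revenue = 13.8 × 97.5 = $1345.50 thousand.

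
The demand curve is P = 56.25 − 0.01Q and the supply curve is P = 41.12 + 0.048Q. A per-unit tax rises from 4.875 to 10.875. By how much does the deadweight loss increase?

814.66

Competitive equilibrium: 56.25 − 0.01Q = 41.12 + 0.048Q → Q* = 260.8621, P* = 53.6414.
For a per-unit tax t: ΔQ = t/0.058, so DWL = ½·t·(t/0.058) = t²/0.116.
At t = 4.875: DWL = 204.876. At t = 10.875: DWL = 1019.531.
Increase = 1019.531 − 204.876 = 814.66.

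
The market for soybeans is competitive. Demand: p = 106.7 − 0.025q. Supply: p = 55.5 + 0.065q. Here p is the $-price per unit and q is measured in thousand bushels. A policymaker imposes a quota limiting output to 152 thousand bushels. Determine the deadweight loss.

$7820.84 thousand

Competitive equilibrium: 106.7 − 0.025q = 55.5 + 0.065q → q* = 568.8889, p* = 92.4778.
At q = 152: demand price = 106.7 − 0.025·152 = 102.9; supply price = 55.5 + 0.065·152 = 65.38.
Δq = 568.8889 − 152 = 416.8889; wedge = 102.9 − 65.38 = 37.52.
DWL = ½ × 416.8889 × 37.52 = $7820.84 thousand.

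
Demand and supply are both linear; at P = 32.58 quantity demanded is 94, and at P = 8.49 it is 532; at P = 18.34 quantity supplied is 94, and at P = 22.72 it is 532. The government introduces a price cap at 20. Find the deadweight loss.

91.56

Demand slope = (8.49 − 32.58)/(532 − 94) = −0.055, so P = 37.75 − 0.055Q.
Supply slope = (22.72 − 18.34)/(532 − 94) = 0.01, so P = 17.4 + 0.01Q.
Competitive equilibrium: 37.75 − 0.055Q = 17.4 + 0.01Q → Q* = 313.0769, P* = 20.5308.
At the ceiling P = 20, quantity supplied = (20 − 17.4)/0.01 = 260.
Willingness to pay at Q' = 260: 37.75 − 0.055·260 = 23.45.
ΔQ = 313.0769 − 260 = 53.0769; wedge = 23.45 − 20 = 3.45.
Deadweight loss = ½ × 53.0769 × 3.45 = 91.56.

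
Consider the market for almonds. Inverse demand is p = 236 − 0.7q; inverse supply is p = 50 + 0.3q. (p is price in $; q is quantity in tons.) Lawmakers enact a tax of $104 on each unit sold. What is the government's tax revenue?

Competitive equilibrium: 236 − 0.7q = 50 + 0.3q → q* = 186, p* = 105.8.
With the tax, the buyer price exceeds the seller price by 104: (236 − 0.7q) − (50 + 0.3q) = 104 → q' = 82.
Tax revenue = 104 × 82 = $8528.

$8528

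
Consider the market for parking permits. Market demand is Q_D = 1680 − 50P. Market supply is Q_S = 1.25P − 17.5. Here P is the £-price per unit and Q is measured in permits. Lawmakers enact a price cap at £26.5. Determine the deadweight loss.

£28.09

In inverse form: demand P = 33.6 − 0.02Q, supply P = 14 + 0.8Q.
Competitive equilibrium: 33.6 − 0.02Q = 14 + 0.8Q → Q* = 23.9024, P* = 33.122.
At the ceiling P = 26.5, quantity supplied = (26.5 − 14)/0.8 = 15.625.
Willingness to pay at Q' = 15.625: 33.6 − 0.02·15.625 = 33.2875.
ΔQ = 23.9024 − 15.625 = 8.2774; wedge = 33.2875 − 26.5 = 6.7875.
Welfare loss = ½ × 8.2774 × 6.7875 = £28.09.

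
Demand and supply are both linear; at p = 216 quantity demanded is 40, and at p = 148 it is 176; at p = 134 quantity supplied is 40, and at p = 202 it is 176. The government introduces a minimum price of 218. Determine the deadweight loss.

Demand slope = (148 − 216)/(176 − 40) = −0.5, so p = 236 − 0.5q.
Supply slope = (202 − 134)/(176 − 40) = 0.5, so p = 114 + 0.5q.
Competitive equilibrium: 236 − 0.5q = 114 + 0.5q → q* = 122, p* = 175.
At the floor p = 218, quantity demanded = (236 − 218)/0.5 = 36.
Sellers' marginal cost at q' = 36: 114 + 0.5·36 = 132.
Δq = 122 − 36 = 86; wedge = 218 − 132 = 86.
Deadweight loss = ½ × 86 × 86 = 3698.

3698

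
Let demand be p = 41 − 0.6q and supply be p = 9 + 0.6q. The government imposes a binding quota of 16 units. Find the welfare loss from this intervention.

Competitive equilibrium: 41 − 0.6q = 9 + 0.6q → q* = 26.6667, p* = 25.
At q = 16: demand price = 41 − 0.6·16 = 31.4; supply price = 9 + 0.6·16 = 18.6.
Δq = 26.6667 − 16 = 10.6667; wedge = 31.4 − 18.6 = 12.8.
DWL = ½ × 10.6667 × 12.8 = 68.27.

68.27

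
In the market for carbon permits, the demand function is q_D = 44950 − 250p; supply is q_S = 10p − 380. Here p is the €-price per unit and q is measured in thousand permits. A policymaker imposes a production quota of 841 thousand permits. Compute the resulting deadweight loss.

€14194.24 thousand

In inverse form: demand p = 179.8 − 0.004q, supply p = 38 + 0.1q.
Competitive equilibrium: 179.8 − 0.004q = 38 + 0.1q → q* = 1363.46154, p* = 174.34615.
At q = 841: demand price = 179.8 − 0.004·841 = 176.436; supply price = 38 + 0.1·841 = 122.1.
Δq = 1363.46154 − 841 = 522.46154; wedge = 176.436 − 122.1 = 54.336.
Welfare loss = ½ × 522.46154 × 54.336 = €14194.24 thousand.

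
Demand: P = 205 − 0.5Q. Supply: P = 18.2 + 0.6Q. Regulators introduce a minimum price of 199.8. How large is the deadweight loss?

Competitive equilibrium: 205 − 0.5Q = 18.2 + 0.6Q → Q* = 169.8182, P* = 120.0909.
At the floor P = 199.8, quantity demanded = (205 − 199.8)/0.5 = 10.4.
Sellers' marginal cost at Q' = 10.4: 18.2 + 0.6·10.4 = 24.44.
ΔQ = 169.8182 − 10.4 = 159.4182; wedge = 199.8 − 24.44 = 175.36.
Welfare loss = ½ × 159.4182 × 175.36 = 13977.79.

13977.79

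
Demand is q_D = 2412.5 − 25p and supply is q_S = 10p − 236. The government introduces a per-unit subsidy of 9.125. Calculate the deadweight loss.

In inverse form: demand p = 96.5 − 0.04q, supply p = 23.6 + 0.1q.
Competitive equilibrium: 96.5 − 0.04q = 23.6 + 0.1q → q* = 520.7143, p* = 75.6714.
The subsidy lowers effective supply by 9.125: p = 14.475 + 0.1q.
New quantity: 96.5 − 0.04q = 14.475 + 0.1q → q' = 585.8929.
Overproduction Δq = 585.8929 − 520.7143 = 65.1786; wedge = subsidy = 9.125.
Deadweight loss = ½ × 65.1786 × 9.125 = 297.38.

297.38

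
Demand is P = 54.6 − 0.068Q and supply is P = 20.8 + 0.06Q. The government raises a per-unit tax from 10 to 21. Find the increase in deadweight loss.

1332.03

Competitive equilibrium: 54.6 − 0.068Q = 20.8 + 0.06Q → Q* = 264.0625, P* = 36.6438.
For a per-unit tax t: ΔQ = t/0.128, so DWL = ½·t·(t/0.128) = t²/0.256.
At t = 10: DWL = 390.625. At t = 21: DWL = 1722.656.
Increase = 1722.656 − 390.625 = 1332.03.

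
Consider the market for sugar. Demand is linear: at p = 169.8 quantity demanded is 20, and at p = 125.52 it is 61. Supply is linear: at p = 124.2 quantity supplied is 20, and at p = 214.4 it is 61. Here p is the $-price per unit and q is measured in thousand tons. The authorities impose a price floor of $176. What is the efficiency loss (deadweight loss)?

$632.80 thousand

Demand slope = (125.52 − 169.8)/(61 − 20) = −1.08, so p = 191.4 − 1.08q.
Supply slope = (214.4 − 124.2)/(61 − 20) = 2.2, so p = 80.2 + 2.2q.
Competitive equilibrium: 191.4 − 1.08q = 80.2 + 2.2q → q* = 33.9024, p* = 154.7854.
At the floor p = 176, quantity demanded = (191.4 − 176)/1.08 = 14.2593.
Sellers' marginal cost at q' = 14.2593: 80.2 + 2.2·14.2593 = 111.5705.
Δq = 33.9024 − 14.2593 = 19.6431; wedge = 176 − 111.5705 = 64.4295.
The triangle = ½ × 19.6431 × 64.4295 = $632.80 thousand.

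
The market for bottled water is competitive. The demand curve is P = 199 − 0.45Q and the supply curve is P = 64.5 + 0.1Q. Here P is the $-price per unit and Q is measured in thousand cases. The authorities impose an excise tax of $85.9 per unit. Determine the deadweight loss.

$6708.01 thousand

Competitive equilibrium: 199 − 0.45Q = 64.5 + 0.1Q → Q* = 244.5455, P* = 88.9545.
With the tax, the buyer price exceeds the seller price by 85.9: (199 − 0.45Q) − (64.5 + 0.1Q) = 85.9 → Q' = 88.3636.
ΔQ = 244.5455 − 88.3636 = 156.1819; the wedge equals the tax, 85.9.
The triangle = ½ × 156.1819 × 85.9 = $6708.01 thousand.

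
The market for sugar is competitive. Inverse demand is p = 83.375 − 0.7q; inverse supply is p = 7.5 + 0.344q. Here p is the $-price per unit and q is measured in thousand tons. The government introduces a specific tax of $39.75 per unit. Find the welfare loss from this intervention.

$756.73 thousand

Competitive equilibrium: 83.375 − 0.7q = 7.5 + 0.344q → q* = 72.6772, p* = 32.501.
With the tax, the buyer price exceeds the seller price by 39.75: (83.375 − 0.7q) − (7.5 + 0.344q) = 39.75 → q' = 34.6025.
Δq = 72.6772 − 34.6025 = 38.0747; the wedge equals the tax, 39.75.
DWL = ½ × 38.0747 × 39.75 = $756.73 thousand.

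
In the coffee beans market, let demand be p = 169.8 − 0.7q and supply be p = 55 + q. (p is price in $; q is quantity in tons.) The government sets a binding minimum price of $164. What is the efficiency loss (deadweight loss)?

Competitive equilibrium: 169.8 − 0.7q = 55 + q → q* = 67.5294, p* = 122.5294.
At the floor p = 164, quantity demanded = (169.8 − 164)/0.7 = 8.2857.
Sellers' marginal cost at q' = 8.2857: 55 + 1·8.2857 = 63.2857.
Δq = 67.5294 − 8.2857 = 59.2437; wedge = 164 − 63.2857 = 100.7143.
DWL = ½ × 59.2437 × 100.7143 = $2983.34.

$2983.34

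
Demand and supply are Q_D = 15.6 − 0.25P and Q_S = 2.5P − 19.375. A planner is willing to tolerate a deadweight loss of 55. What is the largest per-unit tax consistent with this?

In inverse form: demand P = 62.4 − 4Q, supply P = 7.75 + 0.4Q.
Competitive equilibrium: 62.4 − 4Q = 7.75 + 0.4Q → Q* = 12.4205, P* = 12.7182.
A tax t gives ΔQ = t/4.4 and wedge t, so DWL = t²/8.8.
t²/8.8 = 55 → t² = 484 → t = 22.

22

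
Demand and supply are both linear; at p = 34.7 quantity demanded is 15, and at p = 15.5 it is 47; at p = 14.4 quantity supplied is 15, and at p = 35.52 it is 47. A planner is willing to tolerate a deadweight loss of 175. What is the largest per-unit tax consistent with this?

21

Demand slope = (15.5 − 34.7)/(47 − 15) = −0.6, so p = 43.7 − 0.6q.
Supply slope = (35.52 − 14.4)/(47 − 15) = 0.66, so p = 4.5 + 0.66q.
Competitive equilibrium: 43.7 − 0.6q = 4.5 + 0.66q → q* = 31.1111, p* = 25.0333.
A tax t gives Δq = t/1.26 and wedge t, so DWL = t²/2.52.
t²/2.52 = 175 → t² = 441 → t = 21.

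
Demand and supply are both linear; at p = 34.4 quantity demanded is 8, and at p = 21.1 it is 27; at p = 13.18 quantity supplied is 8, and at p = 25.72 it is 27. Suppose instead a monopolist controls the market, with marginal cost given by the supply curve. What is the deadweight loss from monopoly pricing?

43.74

Demand slope = (21.1 − 34.4)/(27 − 8) = −0.7, so p = 40 − 0.7q.
Supply slope = (25.72 − 13.18)/(27 − 8) = 0.66, so p = 7.9 + 0.66q.
Competitive equilibrium: 40 − 0.7q = 7.9 + 0.66q → q* = 23.6029, p* = 23.4779.
Marginal revenue: MR = 40 − 1.4q. Set MR = MC: 40 − 1.4q = 7.9 + 0.66q → q_m = 15.5825.
Price p_m = 40 − 0.7·15.5825 = 29.0923; MC(q_m) = 7.9 + 0.66·15.5825 = 18.1845.
Competitive q* = 23.6029, so Δq = 8.0204; wedge = 29.0923 − 18.1845 = 10.9078.
Welfare loss = ½ × 8.0204 × 10.9078 = 43.74.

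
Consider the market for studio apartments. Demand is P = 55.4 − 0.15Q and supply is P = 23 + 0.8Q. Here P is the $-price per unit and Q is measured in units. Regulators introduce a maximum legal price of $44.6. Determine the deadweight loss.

Competitive equilibrium: 55.4 − 0.15Q = 23 + 0.8Q → Q* = 34.1053, P* = 50.2842.
At the ceiling P = 44.6, quantity supplied = (44.6 − 23)/0.8 = 27.
Willingness to pay at Q' = 27: 55.4 − 0.15·27 = 51.35.
ΔQ = 34.1053 − 27 = 7.1053; wedge = 51.35 − 44.6 = 6.75.
DWL = ½ × 7.1053 × 6.75 = $23.98.

$23.98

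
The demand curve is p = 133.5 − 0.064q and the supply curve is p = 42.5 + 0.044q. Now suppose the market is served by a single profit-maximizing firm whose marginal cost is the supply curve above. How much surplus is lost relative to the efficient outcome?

5308.01

Competitive equilibrium: 133.5 − 0.064q = 42.5 + 0.044q → q* = 842.59259, p* = 79.57407.
Marginal revenue: MR = 133.5 − 0.128q. Set MR = MC: 133.5 − 0.128q = 42.5 + 0.044q → q_m = 529.06977.
Price p_m = 133.5 − 0.064·529.06977 = 99.63953; MC(q_m) = 42.5 + 0.044·529.06977 = 65.77907.
Competitive q* = 842.59259, so Δq = 313.52282; wedge = 99.63953 − 65.77907 = 33.86046.
DWL = ½ × 313.52282 × 33.86046 = 5308.01.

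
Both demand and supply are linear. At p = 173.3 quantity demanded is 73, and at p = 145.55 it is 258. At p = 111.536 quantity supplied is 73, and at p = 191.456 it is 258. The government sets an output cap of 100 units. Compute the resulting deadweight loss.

1821.82

Demand slope = (145.55 − 173.3)/(258 − 73) = −0.15, so p = 184.25 − 0.15q.
Supply slope = (191.456 − 111.536)/(258 − 73) = 0.432, so p = 80 + 0.432q.
Competitive equilibrium: 184.25 − 0.15q = 80 + 0.432q → q* = 179.1237, p* = 157.3814.
At q = 100: demand price = 184.25 − 0.15·100 = 169.25; supply price = 80 + 0.432·100 = 123.2.
Δq = 179.1237 − 100 = 79.1237; wedge = 169.25 − 123.2 = 46.05.
The triangle = ½ × 79.1237 × 46.05 = 1821.82.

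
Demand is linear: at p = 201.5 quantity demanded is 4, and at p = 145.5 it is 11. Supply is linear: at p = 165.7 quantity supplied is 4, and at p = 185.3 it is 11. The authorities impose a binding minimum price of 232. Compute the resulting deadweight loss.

Demand slope = (145.5 − 201.5)/(11 − 4) = −8, so p = 233.5 − 8q.
Supply slope = (185.3 − 165.7)/(11 − 4) = 2.8, so p = 154.5 + 2.8q.
Competitive equilibrium: 233.5 − 8q = 154.5 + 2.8q → q* = 7.3148, p* = 174.9815.
At the floor p = 232, quantity demanded = (233.5 − 232)/8 = 0.1875.
Sellers' marginal cost at q' = 0.1875: 154.5 + 2.8·0.1875 = 155.025.
Δq = 7.3148 − 0.1875 = 7.1273; wedge = 232 − 155.025 = 76.975.
The triangle = ½ × 7.1273 × 76.975 = 274.31.

274.31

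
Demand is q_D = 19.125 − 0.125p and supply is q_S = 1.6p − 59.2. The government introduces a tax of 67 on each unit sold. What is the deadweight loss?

260.23

In inverse form: demand p = 153 − 8q, supply p = 37 + 0.625q.
Competitive equilibrium: 153 − 8q = 37 + 0.625q → q* = 13.4493, p* = 45.4058.
With the tax, the buyer price exceeds the seller price by 67: (153 − 8q) − (37 + 0.625q) = 67 → q' = 5.6812.
Δq = 13.4493 − 5.6812 = 7.7681; the wedge equals the tax, 67.
The triangle = ½ × 7.7681 × 67 = 260.23.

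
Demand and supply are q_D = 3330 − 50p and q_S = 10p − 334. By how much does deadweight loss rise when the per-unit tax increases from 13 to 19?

In inverse form: demand p = 66.6 − 0.02q, supply p = 33.4 + 0.1q.
Competitive equilibrium: 66.6 − 0.02q = 33.4 + 0.1q → q* = 276.6667, p* = 61.0667.
For a per-unit tax t: Δq = t/0.12, so DWL = ½·t·(t/0.12) = t²/0.24.
At t = 13: DWL = 704.167. At t = 19: DWL = 1504.167.
Increase = 1504.167 − 704.167 = 800.

800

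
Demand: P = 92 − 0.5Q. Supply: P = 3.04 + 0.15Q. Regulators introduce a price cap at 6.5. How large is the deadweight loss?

4208.51

Competitive equilibrium: 92 − 0.5Q = 3.04 + 0.15Q → Q* = 136.8615, P* = 23.5692.
At the ceiling P = 6.5, quantity supplied = (6.5 − 3.04)/0.15 = 23.0667.
Willingness to pay at Q' = 23.0667: 92 − 0.5·23.0667 = 80.4667.
ΔQ = 136.8615 − 23.0667 = 113.7948; wedge = 80.4667 − 6.5 = 73.9667.
DWL = ½ × 113.7948 × 73.9667 = 4208.51.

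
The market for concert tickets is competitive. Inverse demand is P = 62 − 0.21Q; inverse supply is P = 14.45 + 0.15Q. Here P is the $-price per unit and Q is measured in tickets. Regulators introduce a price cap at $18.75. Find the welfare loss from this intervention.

Competitive equilibrium: 62 − 0.21Q = 14.45 + 0.15Q → Q* = 132.0833, P* = 34.2625.
At the ceiling P = 18.75, quantity supplied = (18.75 − 14.45)/0.15 = 28.6667.
Willingness to pay at Q' = 28.6667: 62 − 0.21·28.6667 = 55.98.
ΔQ = 132.0833 − 28.6667 = 103.4166; wedge = 55.98 − 18.75 = 37.23.
Deadweight loss = ½ × 103.4166 × 37.23 = $1925.10.

$1925.10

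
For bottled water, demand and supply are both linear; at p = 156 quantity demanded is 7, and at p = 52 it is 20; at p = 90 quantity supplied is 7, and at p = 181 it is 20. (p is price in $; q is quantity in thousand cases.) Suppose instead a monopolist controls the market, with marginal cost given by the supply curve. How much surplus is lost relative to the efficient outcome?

$117.92 thousand

Demand slope = (52 − 156)/(20 − 7) = −8, so p = 212 − 8q.
Supply slope = (181 − 90)/(20 − 7) = 7, so p = 41 + 7q.
Competitive equilibrium: 212 − 8q = 41 + 7q → q* = 11.4, p* = 120.8.
Marginal revenue: MR = 212 − 16q. Set MR = MC: 212 − 16q = 41 + 7q → q_m = 7.4348.
Price p_m = 212 − 8·7.4348 = 152.5216; MC(q_m) = 41 + 7·7.4348 = 93.0436.
Competitive q* = 11.4, so Δq = 3.9652; wedge = 152.5216 − 93.0436 = 59.478.
Deadweight loss = ½ × 3.9652 × 59.478 = $117.92 thousand.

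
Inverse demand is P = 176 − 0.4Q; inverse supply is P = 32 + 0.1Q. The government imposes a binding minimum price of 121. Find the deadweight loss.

5662.56

Competitive equilibrium: 176 − 0.4Q = 32 + 0.1Q → Q* = 288, P* = 60.8.
At the floor P = 121, quantity demanded = (176 − 121)/0.4 = 137.5.
Sellers' marginal cost at Q' = 137.5: 32 + 0.1·137.5 = 45.75.
ΔQ = 288 − 137.5 = 150.5; wedge = 121 − 45.75 = 75.25.
Deadweight loss = ½ × 150.5 × 75.25 = 5662.56.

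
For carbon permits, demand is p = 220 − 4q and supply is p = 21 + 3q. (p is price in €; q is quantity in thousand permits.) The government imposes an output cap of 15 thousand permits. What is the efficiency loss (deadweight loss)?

€631.14 thousand

Competitive equilibrium: 220 − 4q = 21 + 3q → q* = 28.4286, p* = 106.2857.
At q = 15: demand price = 220 − 4·15 = 160; supply price = 21 + 3·15 = 66.
Δq = 28.4286 − 15 = 13.4286; wedge = 160 − 66 = 94.
The triangle = ½ × 13.4286 × 94 = €631.14 thousand.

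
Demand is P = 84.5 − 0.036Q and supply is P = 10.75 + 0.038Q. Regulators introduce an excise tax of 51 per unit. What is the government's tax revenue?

Competitive equilibrium: 84.5 − 0.036Q = 10.75 + 0.038Q → Q* = 996.6216, P* = 48.6216.
With the tax, the buyer price exceeds the seller price by 51: (84.5 − 0.036Q) − (10.75 + 0.038Q) = 51 → Q' = 307.4324.
Tax revenue = 51 × 307.4324 = 15679.05.

15679.05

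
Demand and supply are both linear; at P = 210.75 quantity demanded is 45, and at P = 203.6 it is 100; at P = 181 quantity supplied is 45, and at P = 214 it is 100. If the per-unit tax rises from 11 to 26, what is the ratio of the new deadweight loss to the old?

Demand slope = (203.6 − 210.75)/(100 − 45) = −0.13, so P = 216.6 − 0.13Q.
Supply slope = (214 − 181)/(100 − 45) = 0.6, so P = 154 + 0.6Q.
Competitive equilibrium: 216.6 − 0.13Q = 154 + 0.6Q → Q* = 85.7534, P* = 205.4521.
For a per-unit tax t: ΔQ = t/0.73, so DWL = ½·t·(t/0.73) = t²/1.46.
At t = 11: DWL = 82.877. At t = 26: DWL = 463.014.
Ratio = (26/11)² = 5.587.

5.587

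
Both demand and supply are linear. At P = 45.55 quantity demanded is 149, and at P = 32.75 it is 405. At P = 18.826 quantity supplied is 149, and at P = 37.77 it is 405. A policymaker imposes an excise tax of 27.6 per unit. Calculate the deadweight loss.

3071.61

Demand slope = (32.75 − 45.55)/(405 − 149) = −0.05, so P = 53 − 0.05Q.
Supply slope = (37.77 − 18.826)/(405 − 149) = 0.074, so P = 7.8 + 0.074Q.
Competitive equilibrium: 53 − 0.05Q = 7.8 + 0.074Q → Q* = 364.5161, P* = 34.7742.
With the tax, the buyer price exceeds the seller price by 27.6: (53 − 0.05Q) − (7.8 + 0.074Q) = 27.6 → Q' = 141.9355.
ΔQ = 364.5161 − 141.9355 = 222.5806; the wedge equals the tax, 27.6.
Deadweight loss = ½ × 222.5806 × 27.6 = 3071.61.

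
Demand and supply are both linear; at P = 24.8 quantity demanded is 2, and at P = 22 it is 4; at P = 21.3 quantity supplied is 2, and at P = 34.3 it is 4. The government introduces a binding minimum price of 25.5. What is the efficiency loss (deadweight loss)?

Demand slope = (22 − 24.8)/(4 − 2) = −1.4, so P = 27.6 − 1.4Q.
Supply slope = (34.3 − 21.3)/(4 − 2) = 6.5, so P = 8.3 + 6.5Q.
Competitive equilibrium: 27.6 − 1.4Q = 8.3 + 6.5Q → Q* = 2.443, P* = 24.1797.
At the floor P = 25.5, quantity demanded = (27.6 − 25.5)/1.4 = 1.5.
Sellers' marginal cost at Q' = 1.5: 8.3 + 6.5·1.5 = 18.05.
ΔQ = 2.443 − 1.5 = 0.943; wedge = 25.5 − 18.05 = 7.45.
Welfare loss = ½ × 0.943 × 7.45 = 3.51.

3.51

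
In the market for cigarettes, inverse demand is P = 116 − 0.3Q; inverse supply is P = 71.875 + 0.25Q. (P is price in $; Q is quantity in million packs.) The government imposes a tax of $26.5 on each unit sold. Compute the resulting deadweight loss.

Competitive equilibrium: 116 − 0.3Q = 71.875 + 0.25Q → Q* = 80.2273, P* = 91.9318.
With the tax, the buyer price exceeds the seller price by 26.5: (116 − 0.3Q) − (71.875 + 0.25Q) = 26.5 → Q' = 32.0455.
ΔQ = 80.2273 − 32.0455 = 48.1818; the wedge equals the tax, 26.5.
Deadweight loss = ½ × 48.1818 × 26.5 = $638.41 million.

$638.41 million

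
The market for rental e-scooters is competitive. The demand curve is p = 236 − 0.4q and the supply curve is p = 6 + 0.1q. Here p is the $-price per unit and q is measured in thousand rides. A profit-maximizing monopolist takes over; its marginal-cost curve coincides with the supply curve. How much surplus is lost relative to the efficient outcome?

Competitive equilibrium: 236 − 0.4q = 6 + 0.1q → q* = 460, p* = 52.
Marginal revenue: MR = 236 − 0.8q. Set MR = MC: 236 − 0.8q = 6 + 0.1q → q_m = 255.5556.
Price p_m = 236 − 0.4·255.5556 = 133.7778; MC(q_m) = 6 + 0.1·255.5556 = 31.5556.
Competitive q* = 460, so Δq = 204.4444; wedge = 133.7778 − 31.5556 = 102.2222.
Deadweight loss = ½ × 204.4444 × 102.2222 = $10449.38 thousand.

$10449.38 thousand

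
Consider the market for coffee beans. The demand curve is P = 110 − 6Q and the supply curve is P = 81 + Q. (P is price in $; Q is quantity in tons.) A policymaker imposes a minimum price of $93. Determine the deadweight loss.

Competitive equilibrium: 110 − 6Q = 81 + Q → Q* = 4.1429, P* = 85.1429.
At the floor P = 93, quantity demanded = (110 − 93)/6 = 2.8333.
Sellers' marginal cost at Q' = 2.8333: 81 + 1·2.8333 = 83.8333.
ΔQ = 4.1429 − 2.8333 = 1.3096; wedge = 93 − 83.8333 = 9.1667.
Welfare loss = ½ × 1.3096 × 9.1667 = $6.

$6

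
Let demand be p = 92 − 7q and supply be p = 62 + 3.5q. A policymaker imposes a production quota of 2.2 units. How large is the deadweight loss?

2.27

Competitive equilibrium: 92 − 7q = 62 + 3.5q → q* = 2.8571, p* = 72.
At q = 2.2: demand price = 92 − 7·2.2 = 76.6; supply price = 62 + 3.5·2.2 = 69.7.
Δq = 2.8571 − 2.2 = 0.6571; wedge = 76.6 − 69.7 = 6.9.
DWL = ½ × 0.6571 × 6.9 = 2.27.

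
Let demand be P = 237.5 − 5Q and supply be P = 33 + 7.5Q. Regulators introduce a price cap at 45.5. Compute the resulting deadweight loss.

Competitive equilibrium: 237.5 − 5Q = 33 + 7.5Q → Q* = 16.36, P* = 155.7.
At the ceiling P = 45.5, quantity supplied = (45.5 − 33)/7.5 = 1.66667.
Willingness to pay at Q' = 1.66667: 237.5 − 5·1.66667 = 229.16665.
ΔQ = 16.36 − 1.66667 = 14.69333; wedge = 229.16665 − 45.5 = 183.66665.
The triangle = ½ × 14.69333 × 183.66665 = 1349.34.

1349.34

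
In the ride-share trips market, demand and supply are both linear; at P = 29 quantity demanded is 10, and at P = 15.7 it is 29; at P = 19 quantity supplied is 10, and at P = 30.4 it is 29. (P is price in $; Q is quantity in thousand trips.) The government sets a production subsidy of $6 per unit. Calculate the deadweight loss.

Demand slope = (15.7 − 29)/(29 − 10) = −0.7, so P = 36 − 0.7Q.
Supply slope = (30.4 − 19)/(29 − 10) = 0.6, so P = 13 + 0.6Q.
Competitive equilibrium: 36 − 0.7Q = 13 + 0.6Q → Q* = 17.6923, P* = 23.6154.
The subsidy lowers effective supply by 6: P = 7 + 0.6Q.
New quantity: 36 − 0.7Q = 7 + 0.6Q → Q' = 22.3077.
Overproduction ΔQ = 22.3077 − 17.6923 = 4.6154; wedge = subsidy = 6.
DWL = ½ × 4.6154 × 6 = $13.85 thousand.

$13.85 thousand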